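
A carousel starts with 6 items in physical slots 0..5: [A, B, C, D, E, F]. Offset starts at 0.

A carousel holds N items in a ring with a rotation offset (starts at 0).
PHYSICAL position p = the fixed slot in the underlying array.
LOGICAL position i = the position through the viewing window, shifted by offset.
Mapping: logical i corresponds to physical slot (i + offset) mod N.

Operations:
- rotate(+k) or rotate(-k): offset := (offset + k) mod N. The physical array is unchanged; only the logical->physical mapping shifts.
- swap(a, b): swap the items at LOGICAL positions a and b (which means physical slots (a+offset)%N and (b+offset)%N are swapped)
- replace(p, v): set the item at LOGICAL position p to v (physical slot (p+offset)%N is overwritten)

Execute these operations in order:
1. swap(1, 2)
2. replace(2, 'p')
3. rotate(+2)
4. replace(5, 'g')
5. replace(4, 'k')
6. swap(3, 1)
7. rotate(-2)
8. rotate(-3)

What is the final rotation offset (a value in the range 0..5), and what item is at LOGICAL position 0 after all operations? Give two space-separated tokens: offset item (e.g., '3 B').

Answer: 3 F

Derivation:
After op 1 (swap(1, 2)): offset=0, physical=[A,C,B,D,E,F], logical=[A,C,B,D,E,F]
After op 2 (replace(2, 'p')): offset=0, physical=[A,C,p,D,E,F], logical=[A,C,p,D,E,F]
After op 3 (rotate(+2)): offset=2, physical=[A,C,p,D,E,F], logical=[p,D,E,F,A,C]
After op 4 (replace(5, 'g')): offset=2, physical=[A,g,p,D,E,F], logical=[p,D,E,F,A,g]
After op 5 (replace(4, 'k')): offset=2, physical=[k,g,p,D,E,F], logical=[p,D,E,F,k,g]
After op 6 (swap(3, 1)): offset=2, physical=[k,g,p,F,E,D], logical=[p,F,E,D,k,g]
After op 7 (rotate(-2)): offset=0, physical=[k,g,p,F,E,D], logical=[k,g,p,F,E,D]
After op 8 (rotate(-3)): offset=3, physical=[k,g,p,F,E,D], logical=[F,E,D,k,g,p]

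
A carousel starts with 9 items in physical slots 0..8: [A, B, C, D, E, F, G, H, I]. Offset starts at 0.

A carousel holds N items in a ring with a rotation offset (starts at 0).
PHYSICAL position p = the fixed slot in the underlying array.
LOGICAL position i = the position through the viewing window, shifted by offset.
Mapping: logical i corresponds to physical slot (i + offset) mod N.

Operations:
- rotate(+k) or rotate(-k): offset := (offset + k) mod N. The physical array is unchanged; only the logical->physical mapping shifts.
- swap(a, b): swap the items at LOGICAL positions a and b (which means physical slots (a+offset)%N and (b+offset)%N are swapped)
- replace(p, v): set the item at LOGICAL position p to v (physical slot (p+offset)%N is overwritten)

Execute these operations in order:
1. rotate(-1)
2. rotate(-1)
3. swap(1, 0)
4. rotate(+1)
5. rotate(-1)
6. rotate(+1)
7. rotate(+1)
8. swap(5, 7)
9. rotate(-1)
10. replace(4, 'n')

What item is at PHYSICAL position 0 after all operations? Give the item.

After op 1 (rotate(-1)): offset=8, physical=[A,B,C,D,E,F,G,H,I], logical=[I,A,B,C,D,E,F,G,H]
After op 2 (rotate(-1)): offset=7, physical=[A,B,C,D,E,F,G,H,I], logical=[H,I,A,B,C,D,E,F,G]
After op 3 (swap(1, 0)): offset=7, physical=[A,B,C,D,E,F,G,I,H], logical=[I,H,A,B,C,D,E,F,G]
After op 4 (rotate(+1)): offset=8, physical=[A,B,C,D,E,F,G,I,H], logical=[H,A,B,C,D,E,F,G,I]
After op 5 (rotate(-1)): offset=7, physical=[A,B,C,D,E,F,G,I,H], logical=[I,H,A,B,C,D,E,F,G]
After op 6 (rotate(+1)): offset=8, physical=[A,B,C,D,E,F,G,I,H], logical=[H,A,B,C,D,E,F,G,I]
After op 7 (rotate(+1)): offset=0, physical=[A,B,C,D,E,F,G,I,H], logical=[A,B,C,D,E,F,G,I,H]
After op 8 (swap(5, 7)): offset=0, physical=[A,B,C,D,E,I,G,F,H], logical=[A,B,C,D,E,I,G,F,H]
After op 9 (rotate(-1)): offset=8, physical=[A,B,C,D,E,I,G,F,H], logical=[H,A,B,C,D,E,I,G,F]
After op 10 (replace(4, 'n')): offset=8, physical=[A,B,C,n,E,I,G,F,H], logical=[H,A,B,C,n,E,I,G,F]

Answer: A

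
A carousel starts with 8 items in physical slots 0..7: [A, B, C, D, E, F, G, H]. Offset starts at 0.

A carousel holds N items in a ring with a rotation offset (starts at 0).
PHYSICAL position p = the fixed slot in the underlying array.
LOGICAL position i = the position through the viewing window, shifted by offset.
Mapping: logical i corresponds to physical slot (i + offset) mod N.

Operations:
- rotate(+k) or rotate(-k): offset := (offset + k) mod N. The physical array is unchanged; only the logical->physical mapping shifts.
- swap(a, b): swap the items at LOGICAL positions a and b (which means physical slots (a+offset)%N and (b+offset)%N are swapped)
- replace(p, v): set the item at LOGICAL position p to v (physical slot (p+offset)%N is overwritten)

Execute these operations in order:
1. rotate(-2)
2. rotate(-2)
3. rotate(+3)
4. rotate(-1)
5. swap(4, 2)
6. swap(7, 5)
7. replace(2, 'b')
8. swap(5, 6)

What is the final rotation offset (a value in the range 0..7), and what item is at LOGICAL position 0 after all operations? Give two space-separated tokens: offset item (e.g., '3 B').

Answer: 6 G

Derivation:
After op 1 (rotate(-2)): offset=6, physical=[A,B,C,D,E,F,G,H], logical=[G,H,A,B,C,D,E,F]
After op 2 (rotate(-2)): offset=4, physical=[A,B,C,D,E,F,G,H], logical=[E,F,G,H,A,B,C,D]
After op 3 (rotate(+3)): offset=7, physical=[A,B,C,D,E,F,G,H], logical=[H,A,B,C,D,E,F,G]
After op 4 (rotate(-1)): offset=6, physical=[A,B,C,D,E,F,G,H], logical=[G,H,A,B,C,D,E,F]
After op 5 (swap(4, 2)): offset=6, physical=[C,B,A,D,E,F,G,H], logical=[G,H,C,B,A,D,E,F]
After op 6 (swap(7, 5)): offset=6, physical=[C,B,A,F,E,D,G,H], logical=[G,H,C,B,A,F,E,D]
After op 7 (replace(2, 'b')): offset=6, physical=[b,B,A,F,E,D,G,H], logical=[G,H,b,B,A,F,E,D]
After op 8 (swap(5, 6)): offset=6, physical=[b,B,A,E,F,D,G,H], logical=[G,H,b,B,A,E,F,D]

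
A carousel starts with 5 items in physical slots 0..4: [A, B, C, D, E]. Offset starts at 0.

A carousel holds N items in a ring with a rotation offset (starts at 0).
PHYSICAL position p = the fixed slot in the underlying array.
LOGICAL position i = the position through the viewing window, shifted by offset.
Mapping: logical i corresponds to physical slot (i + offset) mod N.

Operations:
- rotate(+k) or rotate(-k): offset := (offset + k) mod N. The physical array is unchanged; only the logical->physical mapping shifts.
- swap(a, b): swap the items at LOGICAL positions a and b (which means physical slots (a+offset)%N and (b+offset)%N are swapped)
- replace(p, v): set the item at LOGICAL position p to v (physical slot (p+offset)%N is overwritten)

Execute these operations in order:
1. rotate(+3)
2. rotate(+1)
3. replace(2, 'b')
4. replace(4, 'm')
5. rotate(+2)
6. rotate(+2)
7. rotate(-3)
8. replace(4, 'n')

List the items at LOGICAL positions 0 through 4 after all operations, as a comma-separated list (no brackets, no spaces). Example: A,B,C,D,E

After op 1 (rotate(+3)): offset=3, physical=[A,B,C,D,E], logical=[D,E,A,B,C]
After op 2 (rotate(+1)): offset=4, physical=[A,B,C,D,E], logical=[E,A,B,C,D]
After op 3 (replace(2, 'b')): offset=4, physical=[A,b,C,D,E], logical=[E,A,b,C,D]
After op 4 (replace(4, 'm')): offset=4, physical=[A,b,C,m,E], logical=[E,A,b,C,m]
After op 5 (rotate(+2)): offset=1, physical=[A,b,C,m,E], logical=[b,C,m,E,A]
After op 6 (rotate(+2)): offset=3, physical=[A,b,C,m,E], logical=[m,E,A,b,C]
After op 7 (rotate(-3)): offset=0, physical=[A,b,C,m,E], logical=[A,b,C,m,E]
After op 8 (replace(4, 'n')): offset=0, physical=[A,b,C,m,n], logical=[A,b,C,m,n]

Answer: A,b,C,m,n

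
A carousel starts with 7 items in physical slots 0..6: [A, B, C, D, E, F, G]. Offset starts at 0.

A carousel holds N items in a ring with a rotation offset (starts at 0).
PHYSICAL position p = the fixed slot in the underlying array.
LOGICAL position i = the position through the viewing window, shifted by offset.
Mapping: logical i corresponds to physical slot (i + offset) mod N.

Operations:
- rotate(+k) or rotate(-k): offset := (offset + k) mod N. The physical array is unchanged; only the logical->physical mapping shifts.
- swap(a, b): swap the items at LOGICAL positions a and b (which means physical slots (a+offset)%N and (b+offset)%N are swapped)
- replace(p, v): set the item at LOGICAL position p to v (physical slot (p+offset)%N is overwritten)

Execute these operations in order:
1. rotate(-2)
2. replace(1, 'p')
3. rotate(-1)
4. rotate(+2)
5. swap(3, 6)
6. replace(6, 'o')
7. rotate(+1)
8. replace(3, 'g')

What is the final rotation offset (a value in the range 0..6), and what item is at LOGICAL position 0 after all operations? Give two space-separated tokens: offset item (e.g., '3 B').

After op 1 (rotate(-2)): offset=5, physical=[A,B,C,D,E,F,G], logical=[F,G,A,B,C,D,E]
After op 2 (replace(1, 'p')): offset=5, physical=[A,B,C,D,E,F,p], logical=[F,p,A,B,C,D,E]
After op 3 (rotate(-1)): offset=4, physical=[A,B,C,D,E,F,p], logical=[E,F,p,A,B,C,D]
After op 4 (rotate(+2)): offset=6, physical=[A,B,C,D,E,F,p], logical=[p,A,B,C,D,E,F]
After op 5 (swap(3, 6)): offset=6, physical=[A,B,F,D,E,C,p], logical=[p,A,B,F,D,E,C]
After op 6 (replace(6, 'o')): offset=6, physical=[A,B,F,D,E,o,p], logical=[p,A,B,F,D,E,o]
After op 7 (rotate(+1)): offset=0, physical=[A,B,F,D,E,o,p], logical=[A,B,F,D,E,o,p]
After op 8 (replace(3, 'g')): offset=0, physical=[A,B,F,g,E,o,p], logical=[A,B,F,g,E,o,p]

Answer: 0 A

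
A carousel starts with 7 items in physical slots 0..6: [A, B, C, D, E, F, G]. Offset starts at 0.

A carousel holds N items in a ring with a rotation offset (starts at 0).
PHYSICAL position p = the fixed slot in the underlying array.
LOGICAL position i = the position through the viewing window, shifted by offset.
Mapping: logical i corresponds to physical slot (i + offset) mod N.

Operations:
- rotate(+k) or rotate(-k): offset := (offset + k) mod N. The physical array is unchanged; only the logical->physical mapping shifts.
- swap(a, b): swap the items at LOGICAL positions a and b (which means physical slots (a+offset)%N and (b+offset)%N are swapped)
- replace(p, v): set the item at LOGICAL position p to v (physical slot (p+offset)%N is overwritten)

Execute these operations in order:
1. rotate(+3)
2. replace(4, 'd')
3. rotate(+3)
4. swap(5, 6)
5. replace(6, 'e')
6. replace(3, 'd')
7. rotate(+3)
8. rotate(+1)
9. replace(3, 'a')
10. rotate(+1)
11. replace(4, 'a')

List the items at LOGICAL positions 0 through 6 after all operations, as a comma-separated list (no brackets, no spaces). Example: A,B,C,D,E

Answer: F,e,a,d,a,d,D

Derivation:
After op 1 (rotate(+3)): offset=3, physical=[A,B,C,D,E,F,G], logical=[D,E,F,G,A,B,C]
After op 2 (replace(4, 'd')): offset=3, physical=[d,B,C,D,E,F,G], logical=[D,E,F,G,d,B,C]
After op 3 (rotate(+3)): offset=6, physical=[d,B,C,D,E,F,G], logical=[G,d,B,C,D,E,F]
After op 4 (swap(5, 6)): offset=6, physical=[d,B,C,D,F,E,G], logical=[G,d,B,C,D,F,E]
After op 5 (replace(6, 'e')): offset=6, physical=[d,B,C,D,F,e,G], logical=[G,d,B,C,D,F,e]
After op 6 (replace(3, 'd')): offset=6, physical=[d,B,d,D,F,e,G], logical=[G,d,B,d,D,F,e]
After op 7 (rotate(+3)): offset=2, physical=[d,B,d,D,F,e,G], logical=[d,D,F,e,G,d,B]
After op 8 (rotate(+1)): offset=3, physical=[d,B,d,D,F,e,G], logical=[D,F,e,G,d,B,d]
After op 9 (replace(3, 'a')): offset=3, physical=[d,B,d,D,F,e,a], logical=[D,F,e,a,d,B,d]
After op 10 (rotate(+1)): offset=4, physical=[d,B,d,D,F,e,a], logical=[F,e,a,d,B,d,D]
After op 11 (replace(4, 'a')): offset=4, physical=[d,a,d,D,F,e,a], logical=[F,e,a,d,a,d,D]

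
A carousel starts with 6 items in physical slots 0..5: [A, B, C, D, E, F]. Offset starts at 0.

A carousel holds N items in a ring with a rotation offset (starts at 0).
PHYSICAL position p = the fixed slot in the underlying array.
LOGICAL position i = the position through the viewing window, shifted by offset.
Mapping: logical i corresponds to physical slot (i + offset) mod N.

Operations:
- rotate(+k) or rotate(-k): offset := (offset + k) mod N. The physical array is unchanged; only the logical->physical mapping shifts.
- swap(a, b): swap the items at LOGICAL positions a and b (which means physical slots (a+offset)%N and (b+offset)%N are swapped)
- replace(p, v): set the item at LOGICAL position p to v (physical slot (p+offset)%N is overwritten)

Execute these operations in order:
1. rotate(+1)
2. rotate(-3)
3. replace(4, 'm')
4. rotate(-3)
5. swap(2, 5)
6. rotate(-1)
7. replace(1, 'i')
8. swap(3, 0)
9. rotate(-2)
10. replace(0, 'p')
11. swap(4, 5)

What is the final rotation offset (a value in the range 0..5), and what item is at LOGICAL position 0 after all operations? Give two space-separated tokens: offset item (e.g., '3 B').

After op 1 (rotate(+1)): offset=1, physical=[A,B,C,D,E,F], logical=[B,C,D,E,F,A]
After op 2 (rotate(-3)): offset=4, physical=[A,B,C,D,E,F], logical=[E,F,A,B,C,D]
After op 3 (replace(4, 'm')): offset=4, physical=[A,B,m,D,E,F], logical=[E,F,A,B,m,D]
After op 4 (rotate(-3)): offset=1, physical=[A,B,m,D,E,F], logical=[B,m,D,E,F,A]
After op 5 (swap(2, 5)): offset=1, physical=[D,B,m,A,E,F], logical=[B,m,A,E,F,D]
After op 6 (rotate(-1)): offset=0, physical=[D,B,m,A,E,F], logical=[D,B,m,A,E,F]
After op 7 (replace(1, 'i')): offset=0, physical=[D,i,m,A,E,F], logical=[D,i,m,A,E,F]
After op 8 (swap(3, 0)): offset=0, physical=[A,i,m,D,E,F], logical=[A,i,m,D,E,F]
After op 9 (rotate(-2)): offset=4, physical=[A,i,m,D,E,F], logical=[E,F,A,i,m,D]
After op 10 (replace(0, 'p')): offset=4, physical=[A,i,m,D,p,F], logical=[p,F,A,i,m,D]
After op 11 (swap(4, 5)): offset=4, physical=[A,i,D,m,p,F], logical=[p,F,A,i,D,m]

Answer: 4 p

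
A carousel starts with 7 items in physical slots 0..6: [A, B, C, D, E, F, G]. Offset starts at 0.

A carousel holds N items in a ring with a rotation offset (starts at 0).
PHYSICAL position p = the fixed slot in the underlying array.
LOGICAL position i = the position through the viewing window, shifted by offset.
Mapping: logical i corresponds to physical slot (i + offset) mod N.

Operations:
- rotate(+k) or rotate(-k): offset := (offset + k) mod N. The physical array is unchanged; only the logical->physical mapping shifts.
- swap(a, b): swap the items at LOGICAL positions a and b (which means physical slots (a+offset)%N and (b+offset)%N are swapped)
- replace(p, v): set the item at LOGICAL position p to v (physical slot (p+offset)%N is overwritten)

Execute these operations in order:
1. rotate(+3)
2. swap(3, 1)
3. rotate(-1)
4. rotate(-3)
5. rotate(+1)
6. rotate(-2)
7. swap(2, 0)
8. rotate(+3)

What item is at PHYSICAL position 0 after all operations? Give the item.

After op 1 (rotate(+3)): offset=3, physical=[A,B,C,D,E,F,G], logical=[D,E,F,G,A,B,C]
After op 2 (swap(3, 1)): offset=3, physical=[A,B,C,D,G,F,E], logical=[D,G,F,E,A,B,C]
After op 3 (rotate(-1)): offset=2, physical=[A,B,C,D,G,F,E], logical=[C,D,G,F,E,A,B]
After op 4 (rotate(-3)): offset=6, physical=[A,B,C,D,G,F,E], logical=[E,A,B,C,D,G,F]
After op 5 (rotate(+1)): offset=0, physical=[A,B,C,D,G,F,E], logical=[A,B,C,D,G,F,E]
After op 6 (rotate(-2)): offset=5, physical=[A,B,C,D,G,F,E], logical=[F,E,A,B,C,D,G]
After op 7 (swap(2, 0)): offset=5, physical=[F,B,C,D,G,A,E], logical=[A,E,F,B,C,D,G]
After op 8 (rotate(+3)): offset=1, physical=[F,B,C,D,G,A,E], logical=[B,C,D,G,A,E,F]

Answer: F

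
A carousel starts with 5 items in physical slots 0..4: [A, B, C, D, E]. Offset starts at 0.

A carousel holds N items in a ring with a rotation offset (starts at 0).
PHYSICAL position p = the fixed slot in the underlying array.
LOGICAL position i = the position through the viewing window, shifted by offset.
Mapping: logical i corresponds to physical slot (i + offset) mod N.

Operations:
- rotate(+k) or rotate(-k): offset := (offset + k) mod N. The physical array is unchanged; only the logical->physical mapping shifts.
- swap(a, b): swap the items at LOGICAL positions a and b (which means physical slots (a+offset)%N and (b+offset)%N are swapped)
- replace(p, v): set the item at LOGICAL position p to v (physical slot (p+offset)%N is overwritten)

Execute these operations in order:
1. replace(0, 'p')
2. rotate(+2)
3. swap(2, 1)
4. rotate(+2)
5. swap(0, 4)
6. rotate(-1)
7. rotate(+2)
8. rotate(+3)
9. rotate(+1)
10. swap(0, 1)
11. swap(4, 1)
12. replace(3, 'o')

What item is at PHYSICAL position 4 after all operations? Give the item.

After op 1 (replace(0, 'p')): offset=0, physical=[p,B,C,D,E], logical=[p,B,C,D,E]
After op 2 (rotate(+2)): offset=2, physical=[p,B,C,D,E], logical=[C,D,E,p,B]
After op 3 (swap(2, 1)): offset=2, physical=[p,B,C,E,D], logical=[C,E,D,p,B]
After op 4 (rotate(+2)): offset=4, physical=[p,B,C,E,D], logical=[D,p,B,C,E]
After op 5 (swap(0, 4)): offset=4, physical=[p,B,C,D,E], logical=[E,p,B,C,D]
After op 6 (rotate(-1)): offset=3, physical=[p,B,C,D,E], logical=[D,E,p,B,C]
After op 7 (rotate(+2)): offset=0, physical=[p,B,C,D,E], logical=[p,B,C,D,E]
After op 8 (rotate(+3)): offset=3, physical=[p,B,C,D,E], logical=[D,E,p,B,C]
After op 9 (rotate(+1)): offset=4, physical=[p,B,C,D,E], logical=[E,p,B,C,D]
After op 10 (swap(0, 1)): offset=4, physical=[E,B,C,D,p], logical=[p,E,B,C,D]
After op 11 (swap(4, 1)): offset=4, physical=[D,B,C,E,p], logical=[p,D,B,C,E]
After op 12 (replace(3, 'o')): offset=4, physical=[D,B,o,E,p], logical=[p,D,B,o,E]

Answer: p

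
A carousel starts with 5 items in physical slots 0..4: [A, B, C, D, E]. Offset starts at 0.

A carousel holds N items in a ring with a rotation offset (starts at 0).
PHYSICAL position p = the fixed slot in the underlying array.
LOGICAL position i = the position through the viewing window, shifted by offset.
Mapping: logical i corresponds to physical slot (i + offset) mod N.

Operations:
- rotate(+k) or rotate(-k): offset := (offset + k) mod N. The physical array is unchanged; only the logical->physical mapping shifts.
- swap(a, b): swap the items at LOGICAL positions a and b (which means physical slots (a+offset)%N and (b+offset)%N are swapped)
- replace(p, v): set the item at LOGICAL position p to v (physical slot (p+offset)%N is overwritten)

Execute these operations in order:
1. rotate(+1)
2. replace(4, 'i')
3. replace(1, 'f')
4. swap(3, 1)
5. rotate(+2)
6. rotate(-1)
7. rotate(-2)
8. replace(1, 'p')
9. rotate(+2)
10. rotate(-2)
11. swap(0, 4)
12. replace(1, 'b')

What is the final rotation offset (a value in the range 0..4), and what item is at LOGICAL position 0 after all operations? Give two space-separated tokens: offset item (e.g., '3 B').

Answer: 0 f

Derivation:
After op 1 (rotate(+1)): offset=1, physical=[A,B,C,D,E], logical=[B,C,D,E,A]
After op 2 (replace(4, 'i')): offset=1, physical=[i,B,C,D,E], logical=[B,C,D,E,i]
After op 3 (replace(1, 'f')): offset=1, physical=[i,B,f,D,E], logical=[B,f,D,E,i]
After op 4 (swap(3, 1)): offset=1, physical=[i,B,E,D,f], logical=[B,E,D,f,i]
After op 5 (rotate(+2)): offset=3, physical=[i,B,E,D,f], logical=[D,f,i,B,E]
After op 6 (rotate(-1)): offset=2, physical=[i,B,E,D,f], logical=[E,D,f,i,B]
After op 7 (rotate(-2)): offset=0, physical=[i,B,E,D,f], logical=[i,B,E,D,f]
After op 8 (replace(1, 'p')): offset=0, physical=[i,p,E,D,f], logical=[i,p,E,D,f]
After op 9 (rotate(+2)): offset=2, physical=[i,p,E,D,f], logical=[E,D,f,i,p]
After op 10 (rotate(-2)): offset=0, physical=[i,p,E,D,f], logical=[i,p,E,D,f]
After op 11 (swap(0, 4)): offset=0, physical=[f,p,E,D,i], logical=[f,p,E,D,i]
After op 12 (replace(1, 'b')): offset=0, physical=[f,b,E,D,i], logical=[f,b,E,D,i]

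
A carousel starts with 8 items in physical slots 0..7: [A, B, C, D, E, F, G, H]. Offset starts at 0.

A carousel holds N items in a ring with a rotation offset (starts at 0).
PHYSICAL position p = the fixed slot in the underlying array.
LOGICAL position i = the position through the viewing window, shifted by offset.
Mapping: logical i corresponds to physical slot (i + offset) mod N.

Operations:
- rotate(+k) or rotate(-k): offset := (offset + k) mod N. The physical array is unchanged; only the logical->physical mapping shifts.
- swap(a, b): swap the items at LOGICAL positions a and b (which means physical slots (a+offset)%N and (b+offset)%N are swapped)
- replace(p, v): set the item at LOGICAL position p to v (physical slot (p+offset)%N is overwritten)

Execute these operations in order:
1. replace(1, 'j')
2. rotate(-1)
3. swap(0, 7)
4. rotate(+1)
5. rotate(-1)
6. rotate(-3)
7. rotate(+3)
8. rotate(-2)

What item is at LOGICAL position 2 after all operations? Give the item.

Answer: G

Derivation:
After op 1 (replace(1, 'j')): offset=0, physical=[A,j,C,D,E,F,G,H], logical=[A,j,C,D,E,F,G,H]
After op 2 (rotate(-1)): offset=7, physical=[A,j,C,D,E,F,G,H], logical=[H,A,j,C,D,E,F,G]
After op 3 (swap(0, 7)): offset=7, physical=[A,j,C,D,E,F,H,G], logical=[G,A,j,C,D,E,F,H]
After op 4 (rotate(+1)): offset=0, physical=[A,j,C,D,E,F,H,G], logical=[A,j,C,D,E,F,H,G]
After op 5 (rotate(-1)): offset=7, physical=[A,j,C,D,E,F,H,G], logical=[G,A,j,C,D,E,F,H]
After op 6 (rotate(-3)): offset=4, physical=[A,j,C,D,E,F,H,G], logical=[E,F,H,G,A,j,C,D]
After op 7 (rotate(+3)): offset=7, physical=[A,j,C,D,E,F,H,G], logical=[G,A,j,C,D,E,F,H]
After op 8 (rotate(-2)): offset=5, physical=[A,j,C,D,E,F,H,G], logical=[F,H,G,A,j,C,D,E]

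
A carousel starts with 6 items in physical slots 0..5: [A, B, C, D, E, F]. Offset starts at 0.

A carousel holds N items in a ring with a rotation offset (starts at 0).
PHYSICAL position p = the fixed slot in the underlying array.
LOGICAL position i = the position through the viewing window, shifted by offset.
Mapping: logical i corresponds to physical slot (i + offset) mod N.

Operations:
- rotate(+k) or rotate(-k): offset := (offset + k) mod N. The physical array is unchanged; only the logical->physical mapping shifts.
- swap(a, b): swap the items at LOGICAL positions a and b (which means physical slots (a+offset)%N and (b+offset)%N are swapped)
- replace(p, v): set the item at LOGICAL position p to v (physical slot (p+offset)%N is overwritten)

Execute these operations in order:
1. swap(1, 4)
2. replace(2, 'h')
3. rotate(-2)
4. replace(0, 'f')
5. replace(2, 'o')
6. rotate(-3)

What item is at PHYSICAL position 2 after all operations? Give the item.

After op 1 (swap(1, 4)): offset=0, physical=[A,E,C,D,B,F], logical=[A,E,C,D,B,F]
After op 2 (replace(2, 'h')): offset=0, physical=[A,E,h,D,B,F], logical=[A,E,h,D,B,F]
After op 3 (rotate(-2)): offset=4, physical=[A,E,h,D,B,F], logical=[B,F,A,E,h,D]
After op 4 (replace(0, 'f')): offset=4, physical=[A,E,h,D,f,F], logical=[f,F,A,E,h,D]
After op 5 (replace(2, 'o')): offset=4, physical=[o,E,h,D,f,F], logical=[f,F,o,E,h,D]
After op 6 (rotate(-3)): offset=1, physical=[o,E,h,D,f,F], logical=[E,h,D,f,F,o]

Answer: h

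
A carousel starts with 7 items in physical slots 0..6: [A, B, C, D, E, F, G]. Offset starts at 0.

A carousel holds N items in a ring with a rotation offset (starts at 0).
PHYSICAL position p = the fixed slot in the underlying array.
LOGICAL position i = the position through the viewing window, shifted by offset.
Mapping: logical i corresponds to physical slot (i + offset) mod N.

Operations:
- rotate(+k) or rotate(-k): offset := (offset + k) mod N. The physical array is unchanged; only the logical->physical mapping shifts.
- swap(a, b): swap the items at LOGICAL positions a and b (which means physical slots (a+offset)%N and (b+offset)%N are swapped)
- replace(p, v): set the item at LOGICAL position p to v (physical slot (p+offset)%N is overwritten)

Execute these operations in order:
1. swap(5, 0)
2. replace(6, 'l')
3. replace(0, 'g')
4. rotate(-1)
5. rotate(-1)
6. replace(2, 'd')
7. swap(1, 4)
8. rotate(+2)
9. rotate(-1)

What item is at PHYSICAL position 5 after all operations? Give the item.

After op 1 (swap(5, 0)): offset=0, physical=[F,B,C,D,E,A,G], logical=[F,B,C,D,E,A,G]
After op 2 (replace(6, 'l')): offset=0, physical=[F,B,C,D,E,A,l], logical=[F,B,C,D,E,A,l]
After op 3 (replace(0, 'g')): offset=0, physical=[g,B,C,D,E,A,l], logical=[g,B,C,D,E,A,l]
After op 4 (rotate(-1)): offset=6, physical=[g,B,C,D,E,A,l], logical=[l,g,B,C,D,E,A]
After op 5 (rotate(-1)): offset=5, physical=[g,B,C,D,E,A,l], logical=[A,l,g,B,C,D,E]
After op 6 (replace(2, 'd')): offset=5, physical=[d,B,C,D,E,A,l], logical=[A,l,d,B,C,D,E]
After op 7 (swap(1, 4)): offset=5, physical=[d,B,l,D,E,A,C], logical=[A,C,d,B,l,D,E]
After op 8 (rotate(+2)): offset=0, physical=[d,B,l,D,E,A,C], logical=[d,B,l,D,E,A,C]
After op 9 (rotate(-1)): offset=6, physical=[d,B,l,D,E,A,C], logical=[C,d,B,l,D,E,A]

Answer: A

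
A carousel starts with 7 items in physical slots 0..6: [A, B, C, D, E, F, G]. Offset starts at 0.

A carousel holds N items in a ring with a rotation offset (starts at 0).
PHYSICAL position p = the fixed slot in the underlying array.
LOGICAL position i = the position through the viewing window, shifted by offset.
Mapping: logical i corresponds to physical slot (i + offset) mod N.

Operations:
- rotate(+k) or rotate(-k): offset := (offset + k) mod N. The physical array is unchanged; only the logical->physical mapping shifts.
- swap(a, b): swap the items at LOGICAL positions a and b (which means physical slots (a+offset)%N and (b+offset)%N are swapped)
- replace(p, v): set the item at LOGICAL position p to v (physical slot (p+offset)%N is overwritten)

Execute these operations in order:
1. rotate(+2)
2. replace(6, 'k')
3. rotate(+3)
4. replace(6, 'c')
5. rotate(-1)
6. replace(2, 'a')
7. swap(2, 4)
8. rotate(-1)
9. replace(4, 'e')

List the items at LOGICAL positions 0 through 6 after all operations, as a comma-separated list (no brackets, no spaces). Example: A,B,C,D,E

After op 1 (rotate(+2)): offset=2, physical=[A,B,C,D,E,F,G], logical=[C,D,E,F,G,A,B]
After op 2 (replace(6, 'k')): offset=2, physical=[A,k,C,D,E,F,G], logical=[C,D,E,F,G,A,k]
After op 3 (rotate(+3)): offset=5, physical=[A,k,C,D,E,F,G], logical=[F,G,A,k,C,D,E]
After op 4 (replace(6, 'c')): offset=5, physical=[A,k,C,D,c,F,G], logical=[F,G,A,k,C,D,c]
After op 5 (rotate(-1)): offset=4, physical=[A,k,C,D,c,F,G], logical=[c,F,G,A,k,C,D]
After op 6 (replace(2, 'a')): offset=4, physical=[A,k,C,D,c,F,a], logical=[c,F,a,A,k,C,D]
After op 7 (swap(2, 4)): offset=4, physical=[A,a,C,D,c,F,k], logical=[c,F,k,A,a,C,D]
After op 8 (rotate(-1)): offset=3, physical=[A,a,C,D,c,F,k], logical=[D,c,F,k,A,a,C]
After op 9 (replace(4, 'e')): offset=3, physical=[e,a,C,D,c,F,k], logical=[D,c,F,k,e,a,C]

Answer: D,c,F,k,e,a,C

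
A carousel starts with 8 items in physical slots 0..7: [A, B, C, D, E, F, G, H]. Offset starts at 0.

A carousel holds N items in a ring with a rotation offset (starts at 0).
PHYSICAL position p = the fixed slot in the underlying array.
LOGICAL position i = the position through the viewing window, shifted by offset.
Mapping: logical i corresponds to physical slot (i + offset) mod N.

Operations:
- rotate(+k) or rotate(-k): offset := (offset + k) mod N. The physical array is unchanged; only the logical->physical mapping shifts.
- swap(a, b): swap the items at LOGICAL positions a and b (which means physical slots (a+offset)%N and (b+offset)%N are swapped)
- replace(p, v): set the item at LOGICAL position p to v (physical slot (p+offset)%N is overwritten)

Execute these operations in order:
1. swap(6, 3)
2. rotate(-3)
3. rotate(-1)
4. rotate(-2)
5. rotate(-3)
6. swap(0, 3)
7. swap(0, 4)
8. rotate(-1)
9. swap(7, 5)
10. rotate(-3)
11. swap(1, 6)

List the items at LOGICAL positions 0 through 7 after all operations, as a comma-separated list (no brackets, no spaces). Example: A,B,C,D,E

After op 1 (swap(6, 3)): offset=0, physical=[A,B,C,G,E,F,D,H], logical=[A,B,C,G,E,F,D,H]
After op 2 (rotate(-3)): offset=5, physical=[A,B,C,G,E,F,D,H], logical=[F,D,H,A,B,C,G,E]
After op 3 (rotate(-1)): offset=4, physical=[A,B,C,G,E,F,D,H], logical=[E,F,D,H,A,B,C,G]
After op 4 (rotate(-2)): offset=2, physical=[A,B,C,G,E,F,D,H], logical=[C,G,E,F,D,H,A,B]
After op 5 (rotate(-3)): offset=7, physical=[A,B,C,G,E,F,D,H], logical=[H,A,B,C,G,E,F,D]
After op 6 (swap(0, 3)): offset=7, physical=[A,B,H,G,E,F,D,C], logical=[C,A,B,H,G,E,F,D]
After op 7 (swap(0, 4)): offset=7, physical=[A,B,H,C,E,F,D,G], logical=[G,A,B,H,C,E,F,D]
After op 8 (rotate(-1)): offset=6, physical=[A,B,H,C,E,F,D,G], logical=[D,G,A,B,H,C,E,F]
After op 9 (swap(7, 5)): offset=6, physical=[A,B,H,F,E,C,D,G], logical=[D,G,A,B,H,F,E,C]
After op 10 (rotate(-3)): offset=3, physical=[A,B,H,F,E,C,D,G], logical=[F,E,C,D,G,A,B,H]
After op 11 (swap(1, 6)): offset=3, physical=[A,E,H,F,B,C,D,G], logical=[F,B,C,D,G,A,E,H]

Answer: F,B,C,D,G,A,E,H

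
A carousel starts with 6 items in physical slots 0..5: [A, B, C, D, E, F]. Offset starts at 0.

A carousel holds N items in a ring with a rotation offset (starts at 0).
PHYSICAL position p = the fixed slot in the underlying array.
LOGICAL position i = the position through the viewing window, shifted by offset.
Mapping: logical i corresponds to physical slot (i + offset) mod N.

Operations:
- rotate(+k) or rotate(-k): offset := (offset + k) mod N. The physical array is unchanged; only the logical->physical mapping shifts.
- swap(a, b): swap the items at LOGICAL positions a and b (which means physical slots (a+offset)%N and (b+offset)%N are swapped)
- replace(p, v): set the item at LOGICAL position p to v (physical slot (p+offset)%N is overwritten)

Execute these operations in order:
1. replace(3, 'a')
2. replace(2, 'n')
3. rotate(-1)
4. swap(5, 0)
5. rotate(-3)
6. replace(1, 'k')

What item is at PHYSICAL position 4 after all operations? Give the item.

After op 1 (replace(3, 'a')): offset=0, physical=[A,B,C,a,E,F], logical=[A,B,C,a,E,F]
After op 2 (replace(2, 'n')): offset=0, physical=[A,B,n,a,E,F], logical=[A,B,n,a,E,F]
After op 3 (rotate(-1)): offset=5, physical=[A,B,n,a,E,F], logical=[F,A,B,n,a,E]
After op 4 (swap(5, 0)): offset=5, physical=[A,B,n,a,F,E], logical=[E,A,B,n,a,F]
After op 5 (rotate(-3)): offset=2, physical=[A,B,n,a,F,E], logical=[n,a,F,E,A,B]
After op 6 (replace(1, 'k')): offset=2, physical=[A,B,n,k,F,E], logical=[n,k,F,E,A,B]

Answer: F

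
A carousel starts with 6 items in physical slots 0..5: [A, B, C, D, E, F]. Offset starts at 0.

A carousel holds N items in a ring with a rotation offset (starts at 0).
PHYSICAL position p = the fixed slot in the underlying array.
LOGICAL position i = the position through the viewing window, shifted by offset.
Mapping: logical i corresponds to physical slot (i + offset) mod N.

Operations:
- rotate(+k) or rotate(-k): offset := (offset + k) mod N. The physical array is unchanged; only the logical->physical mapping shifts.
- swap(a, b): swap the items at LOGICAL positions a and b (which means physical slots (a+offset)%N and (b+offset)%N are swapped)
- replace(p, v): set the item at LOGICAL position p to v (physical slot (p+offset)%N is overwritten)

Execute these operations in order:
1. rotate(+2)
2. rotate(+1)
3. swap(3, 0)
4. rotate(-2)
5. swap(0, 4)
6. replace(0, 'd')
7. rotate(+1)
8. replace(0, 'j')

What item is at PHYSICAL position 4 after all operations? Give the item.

After op 1 (rotate(+2)): offset=2, physical=[A,B,C,D,E,F], logical=[C,D,E,F,A,B]
After op 2 (rotate(+1)): offset=3, physical=[A,B,C,D,E,F], logical=[D,E,F,A,B,C]
After op 3 (swap(3, 0)): offset=3, physical=[D,B,C,A,E,F], logical=[A,E,F,D,B,C]
After op 4 (rotate(-2)): offset=1, physical=[D,B,C,A,E,F], logical=[B,C,A,E,F,D]
After op 5 (swap(0, 4)): offset=1, physical=[D,F,C,A,E,B], logical=[F,C,A,E,B,D]
After op 6 (replace(0, 'd')): offset=1, physical=[D,d,C,A,E,B], logical=[d,C,A,E,B,D]
After op 7 (rotate(+1)): offset=2, physical=[D,d,C,A,E,B], logical=[C,A,E,B,D,d]
After op 8 (replace(0, 'j')): offset=2, physical=[D,d,j,A,E,B], logical=[j,A,E,B,D,d]

Answer: E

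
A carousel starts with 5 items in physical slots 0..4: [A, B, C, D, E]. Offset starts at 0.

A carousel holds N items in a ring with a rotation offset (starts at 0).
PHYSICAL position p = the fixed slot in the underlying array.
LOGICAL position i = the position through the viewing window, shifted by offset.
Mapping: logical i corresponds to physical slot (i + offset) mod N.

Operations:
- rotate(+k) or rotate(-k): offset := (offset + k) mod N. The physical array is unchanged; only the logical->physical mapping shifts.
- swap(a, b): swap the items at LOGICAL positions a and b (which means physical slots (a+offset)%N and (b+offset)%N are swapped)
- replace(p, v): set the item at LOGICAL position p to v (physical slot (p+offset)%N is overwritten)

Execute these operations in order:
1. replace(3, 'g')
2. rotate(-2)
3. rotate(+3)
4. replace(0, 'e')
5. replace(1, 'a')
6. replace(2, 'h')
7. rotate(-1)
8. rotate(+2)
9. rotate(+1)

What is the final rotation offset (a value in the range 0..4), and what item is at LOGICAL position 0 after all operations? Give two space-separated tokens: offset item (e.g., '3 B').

After op 1 (replace(3, 'g')): offset=0, physical=[A,B,C,g,E], logical=[A,B,C,g,E]
After op 2 (rotate(-2)): offset=3, physical=[A,B,C,g,E], logical=[g,E,A,B,C]
After op 3 (rotate(+3)): offset=1, physical=[A,B,C,g,E], logical=[B,C,g,E,A]
After op 4 (replace(0, 'e')): offset=1, physical=[A,e,C,g,E], logical=[e,C,g,E,A]
After op 5 (replace(1, 'a')): offset=1, physical=[A,e,a,g,E], logical=[e,a,g,E,A]
After op 6 (replace(2, 'h')): offset=1, physical=[A,e,a,h,E], logical=[e,a,h,E,A]
After op 7 (rotate(-1)): offset=0, physical=[A,e,a,h,E], logical=[A,e,a,h,E]
After op 8 (rotate(+2)): offset=2, physical=[A,e,a,h,E], logical=[a,h,E,A,e]
After op 9 (rotate(+1)): offset=3, physical=[A,e,a,h,E], logical=[h,E,A,e,a]

Answer: 3 h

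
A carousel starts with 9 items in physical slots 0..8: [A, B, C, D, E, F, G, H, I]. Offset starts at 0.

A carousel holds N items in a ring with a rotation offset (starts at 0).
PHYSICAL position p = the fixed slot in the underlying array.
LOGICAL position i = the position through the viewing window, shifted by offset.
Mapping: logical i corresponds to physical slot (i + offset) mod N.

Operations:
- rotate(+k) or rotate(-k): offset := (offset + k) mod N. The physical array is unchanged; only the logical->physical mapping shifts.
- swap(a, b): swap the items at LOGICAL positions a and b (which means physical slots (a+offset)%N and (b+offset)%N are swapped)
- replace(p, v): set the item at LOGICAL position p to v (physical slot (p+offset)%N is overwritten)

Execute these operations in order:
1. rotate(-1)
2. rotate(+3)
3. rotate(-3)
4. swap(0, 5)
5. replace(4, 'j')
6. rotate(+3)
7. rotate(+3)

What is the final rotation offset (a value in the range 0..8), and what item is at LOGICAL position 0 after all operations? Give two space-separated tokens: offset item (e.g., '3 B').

Answer: 5 F

Derivation:
After op 1 (rotate(-1)): offset=8, physical=[A,B,C,D,E,F,G,H,I], logical=[I,A,B,C,D,E,F,G,H]
After op 2 (rotate(+3)): offset=2, physical=[A,B,C,D,E,F,G,H,I], logical=[C,D,E,F,G,H,I,A,B]
After op 3 (rotate(-3)): offset=8, physical=[A,B,C,D,E,F,G,H,I], logical=[I,A,B,C,D,E,F,G,H]
After op 4 (swap(0, 5)): offset=8, physical=[A,B,C,D,I,F,G,H,E], logical=[E,A,B,C,D,I,F,G,H]
After op 5 (replace(4, 'j')): offset=8, physical=[A,B,C,j,I,F,G,H,E], logical=[E,A,B,C,j,I,F,G,H]
After op 6 (rotate(+3)): offset=2, physical=[A,B,C,j,I,F,G,H,E], logical=[C,j,I,F,G,H,E,A,B]
After op 7 (rotate(+3)): offset=5, physical=[A,B,C,j,I,F,G,H,E], logical=[F,G,H,E,A,B,C,j,I]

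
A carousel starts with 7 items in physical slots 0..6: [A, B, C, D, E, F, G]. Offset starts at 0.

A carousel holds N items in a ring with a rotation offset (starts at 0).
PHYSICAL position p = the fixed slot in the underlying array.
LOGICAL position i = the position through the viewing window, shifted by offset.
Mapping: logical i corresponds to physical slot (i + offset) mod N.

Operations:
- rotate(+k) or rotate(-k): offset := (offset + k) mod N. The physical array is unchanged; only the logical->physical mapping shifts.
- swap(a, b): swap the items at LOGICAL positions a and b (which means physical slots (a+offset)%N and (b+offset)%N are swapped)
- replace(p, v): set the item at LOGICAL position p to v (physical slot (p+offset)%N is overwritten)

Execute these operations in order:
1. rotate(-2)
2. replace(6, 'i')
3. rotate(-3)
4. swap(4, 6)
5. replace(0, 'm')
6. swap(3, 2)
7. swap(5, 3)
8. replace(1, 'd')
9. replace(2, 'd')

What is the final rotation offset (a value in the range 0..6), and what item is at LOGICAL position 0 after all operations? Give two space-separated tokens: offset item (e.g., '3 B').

After op 1 (rotate(-2)): offset=5, physical=[A,B,C,D,E,F,G], logical=[F,G,A,B,C,D,E]
After op 2 (replace(6, 'i')): offset=5, physical=[A,B,C,D,i,F,G], logical=[F,G,A,B,C,D,i]
After op 3 (rotate(-3)): offset=2, physical=[A,B,C,D,i,F,G], logical=[C,D,i,F,G,A,B]
After op 4 (swap(4, 6)): offset=2, physical=[A,G,C,D,i,F,B], logical=[C,D,i,F,B,A,G]
After op 5 (replace(0, 'm')): offset=2, physical=[A,G,m,D,i,F,B], logical=[m,D,i,F,B,A,G]
After op 6 (swap(3, 2)): offset=2, physical=[A,G,m,D,F,i,B], logical=[m,D,F,i,B,A,G]
After op 7 (swap(5, 3)): offset=2, physical=[i,G,m,D,F,A,B], logical=[m,D,F,A,B,i,G]
After op 8 (replace(1, 'd')): offset=2, physical=[i,G,m,d,F,A,B], logical=[m,d,F,A,B,i,G]
After op 9 (replace(2, 'd')): offset=2, physical=[i,G,m,d,d,A,B], logical=[m,d,d,A,B,i,G]

Answer: 2 m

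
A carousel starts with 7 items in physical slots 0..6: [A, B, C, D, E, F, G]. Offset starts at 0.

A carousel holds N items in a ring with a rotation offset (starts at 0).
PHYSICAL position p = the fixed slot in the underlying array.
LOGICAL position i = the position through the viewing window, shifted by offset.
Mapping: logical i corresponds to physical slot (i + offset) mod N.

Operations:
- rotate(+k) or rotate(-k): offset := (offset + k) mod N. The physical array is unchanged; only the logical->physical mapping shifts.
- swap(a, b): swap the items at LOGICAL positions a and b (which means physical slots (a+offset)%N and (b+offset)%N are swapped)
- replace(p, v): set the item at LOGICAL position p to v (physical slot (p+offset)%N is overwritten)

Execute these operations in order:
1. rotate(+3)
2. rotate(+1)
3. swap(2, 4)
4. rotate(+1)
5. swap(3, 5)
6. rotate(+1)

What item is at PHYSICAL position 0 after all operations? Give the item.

After op 1 (rotate(+3)): offset=3, physical=[A,B,C,D,E,F,G], logical=[D,E,F,G,A,B,C]
After op 2 (rotate(+1)): offset=4, physical=[A,B,C,D,E,F,G], logical=[E,F,G,A,B,C,D]
After op 3 (swap(2, 4)): offset=4, physical=[A,G,C,D,E,F,B], logical=[E,F,B,A,G,C,D]
After op 4 (rotate(+1)): offset=5, physical=[A,G,C,D,E,F,B], logical=[F,B,A,G,C,D,E]
After op 5 (swap(3, 5)): offset=5, physical=[A,D,C,G,E,F,B], logical=[F,B,A,D,C,G,E]
After op 6 (rotate(+1)): offset=6, physical=[A,D,C,G,E,F,B], logical=[B,A,D,C,G,E,F]

Answer: A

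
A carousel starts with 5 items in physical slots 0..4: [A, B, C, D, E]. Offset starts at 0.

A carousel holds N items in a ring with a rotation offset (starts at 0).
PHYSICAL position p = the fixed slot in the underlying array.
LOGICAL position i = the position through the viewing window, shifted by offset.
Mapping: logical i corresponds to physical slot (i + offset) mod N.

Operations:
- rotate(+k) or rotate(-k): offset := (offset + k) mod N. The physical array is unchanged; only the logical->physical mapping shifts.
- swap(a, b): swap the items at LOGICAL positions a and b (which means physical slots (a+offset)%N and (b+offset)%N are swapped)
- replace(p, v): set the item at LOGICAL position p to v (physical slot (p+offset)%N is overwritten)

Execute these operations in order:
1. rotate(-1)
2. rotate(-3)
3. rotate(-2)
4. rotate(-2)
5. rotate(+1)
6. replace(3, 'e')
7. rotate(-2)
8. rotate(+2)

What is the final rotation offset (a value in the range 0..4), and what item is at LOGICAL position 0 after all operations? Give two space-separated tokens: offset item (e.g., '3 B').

After op 1 (rotate(-1)): offset=4, physical=[A,B,C,D,E], logical=[E,A,B,C,D]
After op 2 (rotate(-3)): offset=1, physical=[A,B,C,D,E], logical=[B,C,D,E,A]
After op 3 (rotate(-2)): offset=4, physical=[A,B,C,D,E], logical=[E,A,B,C,D]
After op 4 (rotate(-2)): offset=2, physical=[A,B,C,D,E], logical=[C,D,E,A,B]
After op 5 (rotate(+1)): offset=3, physical=[A,B,C,D,E], logical=[D,E,A,B,C]
After op 6 (replace(3, 'e')): offset=3, physical=[A,e,C,D,E], logical=[D,E,A,e,C]
After op 7 (rotate(-2)): offset=1, physical=[A,e,C,D,E], logical=[e,C,D,E,A]
After op 8 (rotate(+2)): offset=3, physical=[A,e,C,D,E], logical=[D,E,A,e,C]

Answer: 3 D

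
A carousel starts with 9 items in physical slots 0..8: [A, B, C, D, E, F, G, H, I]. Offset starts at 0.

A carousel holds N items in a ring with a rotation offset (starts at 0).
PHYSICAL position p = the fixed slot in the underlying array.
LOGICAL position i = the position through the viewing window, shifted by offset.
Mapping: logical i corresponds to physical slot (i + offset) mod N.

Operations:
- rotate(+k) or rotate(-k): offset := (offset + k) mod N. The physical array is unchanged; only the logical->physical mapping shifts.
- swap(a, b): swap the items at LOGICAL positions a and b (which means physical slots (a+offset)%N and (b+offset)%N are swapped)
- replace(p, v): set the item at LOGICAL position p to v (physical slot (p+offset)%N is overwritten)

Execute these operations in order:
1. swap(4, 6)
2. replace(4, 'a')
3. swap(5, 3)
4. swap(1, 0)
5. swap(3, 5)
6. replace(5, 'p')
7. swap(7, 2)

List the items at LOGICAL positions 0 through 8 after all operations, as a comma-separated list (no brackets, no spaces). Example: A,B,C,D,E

Answer: B,A,H,D,a,p,E,C,I

Derivation:
After op 1 (swap(4, 6)): offset=0, physical=[A,B,C,D,G,F,E,H,I], logical=[A,B,C,D,G,F,E,H,I]
After op 2 (replace(4, 'a')): offset=0, physical=[A,B,C,D,a,F,E,H,I], logical=[A,B,C,D,a,F,E,H,I]
After op 3 (swap(5, 3)): offset=0, physical=[A,B,C,F,a,D,E,H,I], logical=[A,B,C,F,a,D,E,H,I]
After op 4 (swap(1, 0)): offset=0, physical=[B,A,C,F,a,D,E,H,I], logical=[B,A,C,F,a,D,E,H,I]
After op 5 (swap(3, 5)): offset=0, physical=[B,A,C,D,a,F,E,H,I], logical=[B,A,C,D,a,F,E,H,I]
After op 6 (replace(5, 'p')): offset=0, physical=[B,A,C,D,a,p,E,H,I], logical=[B,A,C,D,a,p,E,H,I]
After op 7 (swap(7, 2)): offset=0, physical=[B,A,H,D,a,p,E,C,I], logical=[B,A,H,D,a,p,E,C,I]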